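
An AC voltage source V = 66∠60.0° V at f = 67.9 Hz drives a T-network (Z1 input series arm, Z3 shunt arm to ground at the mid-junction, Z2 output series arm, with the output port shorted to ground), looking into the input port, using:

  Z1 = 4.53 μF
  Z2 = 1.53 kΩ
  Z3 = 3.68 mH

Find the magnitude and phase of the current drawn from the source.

Step 1 — Angular frequency: ω = 2π·f = 2π·67.9 = 426.6 rad/s.
Step 2 — Component impedances:
  Z1: Z = 1/(jωC) = -j/(ω·C) = 0 - j517.4 Ω
  Z2: Z = R = 1530 Ω
  Z3: Z = jωL = j·426.6·0.00368 = 0 + j1.57 Ω
Step 3 — With the output port shorted to ground, the output series arm Z2 runs from the junction to ground; the shunt arm Z3 also runs from the junction to ground. They appear in parallel: Z3 || Z2 = 0.001611 + j1.57 Ω.
Step 4 — Series with input arm Z1: Z_in = Z1 + (Z3 || Z2) = 0.001611 - j515.9 Ω = 515.9∠-90.0° Ω.
Step 5 — Source phasor: V = 66∠60.0° V = 33 + j57.16 V.
Step 6 — Ohm's law: I = V / Z_total = (33 + j57.16) / (0.001611 - j515.9) = -0.1108 + j0.06397 A.
Step 7 — Convert to polar: |I| = 0.1279 A, ∠I = 150.0°.

I = 0.1279∠150.0° A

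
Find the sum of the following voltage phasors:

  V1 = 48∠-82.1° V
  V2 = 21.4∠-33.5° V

Step 1 — Convert each phasor to rectangular form:
  V1 = 48·(cos(-82.1°) + j·sin(-82.1°)) = 6.597 - j47.54 V
  V2 = 21.4·(cos(-33.5°) + j·sin(-33.5°)) = 17.85 - j11.81 V
Step 2 — Sum components: V_total = 24.44 - j59.36 V.
Step 3 — Convert to polar: |V_total| = 64.19 V, ∠V_total = -67.6°.

V_total = 64.19∠-67.6° V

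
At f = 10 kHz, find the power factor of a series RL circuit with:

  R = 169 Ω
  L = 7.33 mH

Step 1 — Angular frequency: ω = 2π·f = 2π·1e+04 = 6.283e+04 rad/s.
Step 2 — Component impedances:
  R: Z = R = 169 Ω
  L: Z = jωL = j·6.283e+04·0.00733 = 0 + j460.6 Ω
Step 3 — Series combination: Z_total = R + L = 169 + j460.6 Ω = 490.6∠69.8° Ω.
Step 4 — Power factor: PF = cos(φ) = Re(Z)/|Z| = 169/490.6 = 0.3445.
Step 5 — Type: Im(Z) = 460.6 ⇒ lagging (phase φ = 69.8°).

PF = 0.3445 (lagging, φ = 69.8°)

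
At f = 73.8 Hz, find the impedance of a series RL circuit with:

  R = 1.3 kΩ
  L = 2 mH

Step 1 — Angular frequency: ω = 2π·f = 2π·73.8 = 463.7 rad/s.
Step 2 — Component impedances:
  R: Z = R = 1300 Ω
  L: Z = jωL = j·463.7·0.002 = 0 + j0.9274 Ω
Step 3 — Series combination: Z_total = R + L = 1300 + j0.9274 Ω = 1300∠0.0° Ω.

Z = 1300 + j0.9274 Ω = 1300∠0.0° Ω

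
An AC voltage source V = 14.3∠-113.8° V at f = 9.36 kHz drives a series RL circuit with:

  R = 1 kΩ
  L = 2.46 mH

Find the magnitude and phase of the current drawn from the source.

Step 1 — Angular frequency: ω = 2π·f = 2π·9360 = 5.881e+04 rad/s.
Step 2 — Component impedances:
  R: Z = R = 1000 Ω
  L: Z = jωL = j·5.881e+04·0.00246 = 0 + j144.7 Ω
Step 3 — Series combination: Z_total = R + L = 1000 + j144.7 Ω = 1010∠8.2° Ω.
Step 4 — Source phasor: V = 14.3∠-113.8° V = -5.771 - j13.08 V.
Step 5 — Ohm's law: I = V / Z_total = (-5.771 - j13.08) / (1000 + j144.7) = -0.007506 - j0.012 A.
Step 6 — Convert to polar: |I| = 0.01415 A, ∠I = -122.0°.

I = 0.01415∠-122.0° A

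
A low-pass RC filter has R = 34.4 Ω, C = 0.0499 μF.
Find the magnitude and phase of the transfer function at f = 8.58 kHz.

Step 1 — Angular frequency: ω = 2π·8580 = 5.391e+04 rad/s.
Step 2 — Transfer function: H(jω) = 1/(1 + jωRC).
Step 3 — Denominator: 1 + jωRC = 1 + j·5.391e+04·34.4·4.99e-08 = 1 + j0.09254.
Step 4 — H = 0.9915 - j0.09175.
Step 5 — Magnitude: |H| = 0.9957 (-0.0 dB); phase: φ = -5.3°.

|H| = 0.9957 (-0.0 dB), φ = -5.3°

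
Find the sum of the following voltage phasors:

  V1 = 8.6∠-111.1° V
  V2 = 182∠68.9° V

Step 1 — Convert each phasor to rectangular form:
  V1 = 8.6·(cos(-111.1°) + j·sin(-111.1°)) = -3.096 - j8.023 V
  V2 = 182·(cos(68.9°) + j·sin(68.9°)) = 65.52 + j169.8 V
Step 2 — Sum components: V_total = 62.42 + j161.8 V.
Step 3 — Convert to polar: |V_total| = 173.4 V, ∠V_total = 68.9°.

V_total = 173.4∠68.9° V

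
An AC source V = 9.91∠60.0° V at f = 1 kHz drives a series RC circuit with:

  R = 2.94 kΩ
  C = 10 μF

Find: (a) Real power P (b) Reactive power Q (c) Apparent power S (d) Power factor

Step 1 — Angular frequency: ω = 2π·f = 2π·1000 = 6283 rad/s.
Step 2 — Component impedances:
  R: Z = R = 2940 Ω
  C: Z = 1/(jωC) = -j/(ω·C) = 0 - j15.92 Ω
Step 3 — Series combination: Z_total = R + C = 2940 - j15.92 Ω = 2940∠-0.3° Ω.
Step 4 — Source phasor: V = 9.91∠60.0° V = 4.955 + j8.582 V.
Step 5 — Current: I = V / Z = 0.00167 + j0.002928 A = 0.003371∠60.3° A.
Step 6 — Complex power: S = V·I* = 0.0334 - j0.0001808 VA.
Step 7 — Real power: P = Re(S) = 0.0334 W.
Step 8 — Reactive power: Q = Im(S) = -0.0001808 VAR.
Step 9 — Apparent power: |S| = 0.0334 VA.
Step 10 — Power factor: PF = P/|S| = 1 (leading).

(a) P = 0.0334 W  (b) Q = -0.0001808 VAR  (c) S = 0.0334 VA  (d) PF = 1 (leading)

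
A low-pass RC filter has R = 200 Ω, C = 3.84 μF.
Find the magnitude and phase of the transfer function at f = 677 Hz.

Step 1 — Angular frequency: ω = 2π·677 = 4254 rad/s.
Step 2 — Transfer function: H(jω) = 1/(1 + jωRC).
Step 3 — Denominator: 1 + jωRC = 1 + j·4254·200·3.84e-06 = 1 + j3.267.
Step 4 — H = 0.08567 - j0.2799.
Step 5 — Magnitude: |H| = 0.2927 (-10.7 dB); phase: φ = -73.0°.

|H| = 0.2927 (-10.7 dB), φ = -73.0°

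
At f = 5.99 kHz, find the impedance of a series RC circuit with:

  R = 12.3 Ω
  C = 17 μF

Step 1 — Angular frequency: ω = 2π·f = 2π·5990 = 3.764e+04 rad/s.
Step 2 — Component impedances:
  R: Z = R = 12.3 Ω
  C: Z = 1/(jωC) = -j/(ω·C) = 0 - j1.563 Ω
Step 3 — Series combination: Z_total = R + C = 12.3 - j1.563 Ω = 12.4∠-7.2° Ω.

Z = 12.3 - j1.563 Ω = 12.4∠-7.2° Ω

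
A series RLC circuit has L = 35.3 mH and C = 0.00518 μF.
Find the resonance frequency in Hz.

Step 1 — Resonance condition Im(Z)=0 gives ω₀ = 1/√(LC).
Step 2 — ω₀ = 1/√(0.0353·5.18e-09) = 7.395e+04 rad/s.
Step 3 — f₀ = ω₀/(2π) = 1.177e+04 Hz.

f₀ = 1.177e+04 Hz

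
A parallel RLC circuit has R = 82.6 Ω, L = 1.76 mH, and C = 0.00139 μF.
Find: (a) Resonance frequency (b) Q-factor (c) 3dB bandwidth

Step 1 — Resonance: ω₀ = 1/√(LC) = 1/√(0.00176·1.39e-09) = 6.393e+05 rad/s.
Step 2 — f₀ = ω₀/(2π) = 1.018e+05 Hz.
Step 3 — Parallel Q: Q = R/(ω₀L) = 82.6/(6.393e+05·0.00176) = 0.07341.
Step 4 — Bandwidth: Δω = ω₀/Q = 8.71e+06 rad/s; BW = Δω/(2π) = 1.386e+06 Hz.

(a) f₀ = 1.018e+05 Hz  (b) Q = 0.07341  (c) BW = 1.386e+06 Hz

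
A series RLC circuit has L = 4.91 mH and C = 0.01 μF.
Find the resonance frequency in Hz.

Step 1 — Resonance condition Im(Z)=0 gives ω₀ = 1/√(LC).
Step 2 — ω₀ = 1/√(0.00491·1e-08) = 1.427e+05 rad/s.
Step 3 — f₀ = ω₀/(2π) = 2.271e+04 Hz.

f₀ = 2.271e+04 Hz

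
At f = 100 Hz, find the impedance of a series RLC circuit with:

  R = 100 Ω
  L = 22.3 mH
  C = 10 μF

Step 1 — Angular frequency: ω = 2π·f = 2π·100 = 628.3 rad/s.
Step 2 — Component impedances:
  R: Z = R = 100 Ω
  L: Z = jωL = j·628.3·0.0223 = 0 + j14.01 Ω
  C: Z = 1/(jωC) = -j/(ω·C) = 0 - j159.2 Ω
Step 3 — Series combination: Z_total = R + L + C = 100 - j145.1 Ω = 176.3∠-55.4° Ω.

Z = 100 - j145.1 Ω = 176.3∠-55.4° Ω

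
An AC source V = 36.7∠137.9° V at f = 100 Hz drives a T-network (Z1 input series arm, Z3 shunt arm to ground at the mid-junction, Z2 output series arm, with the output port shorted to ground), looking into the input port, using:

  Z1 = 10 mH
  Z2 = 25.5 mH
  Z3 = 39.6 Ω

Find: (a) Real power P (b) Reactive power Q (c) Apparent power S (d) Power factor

Step 1 — Angular frequency: ω = 2π·f = 2π·100 = 628.3 rad/s.
Step 2 — Component impedances:
  Z1: Z = jωL = j·628.3·0.01 = 0 + j6.283 Ω
  Z2: Z = jωL = j·628.3·0.0255 = 0 + j16.02 Ω
  Z3: Z = R = 39.6 Ω
Step 3 — With the output port shorted to ground, the output series arm Z2 runs from the junction to ground; the shunt arm Z3 also runs from the junction to ground. They appear in parallel: Z3 || Z2 = 5.571 + j13.77 Ω.
Step 4 — Series with input arm Z1: Z_in = Z1 + (Z3 || Z2) = 5.571 + j20.05 Ω = 20.81∠74.5° Ω.
Step 5 — Source phasor: V = 36.7∠137.9° V = -27.23 + j24.6 V.
Step 6 — Current: I = V / Z = 0.7889 + j1.577 A = 1.764∠63.4° A.
Step 7 — Complex power: S = V·I* = 17.32 + j62.36 VA.
Step 8 — Real power: P = Re(S) = 17.32 W.
Step 9 — Reactive power: Q = Im(S) = 62.36 VAR.
Step 10 — Apparent power: |S| = 64.72 VA.
Step 11 — Power factor: PF = P/|S| = 0.2677 (lagging).

(a) P = 17.32 W  (b) Q = 62.36 VAR  (c) S = 64.72 VA  (d) PF = 0.2677 (lagging)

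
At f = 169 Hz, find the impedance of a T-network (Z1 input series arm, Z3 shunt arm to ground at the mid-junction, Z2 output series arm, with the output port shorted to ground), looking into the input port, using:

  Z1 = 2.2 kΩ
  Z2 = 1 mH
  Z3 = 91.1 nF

Step 1 — Angular frequency: ω = 2π·f = 2π·169 = 1062 rad/s.
Step 2 — Component impedances:
  Z1: Z = R = 2200 Ω
  Z2: Z = jωL = j·1062·0.001 = 0 + j1.062 Ω
  Z3: Z = 1/(jωC) = -j/(ω·C) = 0 - j1.034e+04 Ω
Step 3 — With the output port shorted to ground, the output series arm Z2 runs from the junction to ground; the shunt arm Z3 also runs from the junction to ground. They appear in parallel: Z3 || Z2 = 0 + j1.062 Ω.
Step 4 — Series with input arm Z1: Z_in = Z1 + (Z3 || Z2) = 2200 + j1.062 Ω = 2200∠0.0° Ω.

Z = 2200 + j1.062 Ω = 2200∠0.0° Ω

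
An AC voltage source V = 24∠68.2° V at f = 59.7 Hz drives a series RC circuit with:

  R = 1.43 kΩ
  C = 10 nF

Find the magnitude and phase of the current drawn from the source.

Step 1 — Angular frequency: ω = 2π·f = 2π·59.7 = 375.1 rad/s.
Step 2 — Component impedances:
  R: Z = R = 1430 Ω
  C: Z = 1/(jωC) = -j/(ω·C) = 0 - j2.666e+05 Ω
Step 3 — Series combination: Z_total = R + C = 1430 - j2.666e+05 Ω = 2.666e+05∠-89.7° Ω.
Step 4 — Source phasor: V = 24∠68.2° V = 8.913 + j22.28 V.
Step 5 — Ohm's law: I = V / Z_total = (8.913 + j22.28) / (1430 - j2.666e+05) = -8.341e-05 + j3.388e-05 A.
Step 6 — Convert to polar: |I| = 9.002e-05 A, ∠I = 157.9°.

I = 9.002e-05∠157.9° A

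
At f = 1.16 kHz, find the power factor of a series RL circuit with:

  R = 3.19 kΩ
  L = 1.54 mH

Step 1 — Angular frequency: ω = 2π·f = 2π·1160 = 7288 rad/s.
Step 2 — Component impedances:
  R: Z = R = 3190 Ω
  L: Z = jωL = j·7288·0.00154 = 0 + j11.22 Ω
Step 3 — Series combination: Z_total = R + L = 3190 + j11.22 Ω = 3190∠0.2° Ω.
Step 4 — Power factor: PF = cos(φ) = Re(Z)/|Z| = 3190/3190 = 1.
Step 5 — Type: Im(Z) = 11.22 ⇒ lagging (phase φ = 0.2°).

PF = 1 (lagging, φ = 0.2°)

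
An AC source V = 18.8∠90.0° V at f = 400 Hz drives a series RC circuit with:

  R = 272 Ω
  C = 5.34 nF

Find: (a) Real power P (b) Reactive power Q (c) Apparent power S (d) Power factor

Step 1 — Angular frequency: ω = 2π·f = 2π·400 = 2513 rad/s.
Step 2 — Component impedances:
  R: Z = R = 272 Ω
  C: Z = 1/(jωC) = -j/(ω·C) = 0 - j7.451e+04 Ω
Step 3 — Series combination: Z_total = R + C = 272 - j7.451e+04 Ω = 7.451e+04∠-89.8° Ω.
Step 4 — Source phasor: V = 18.8∠90.0° V = 0 + j18.8 V.
Step 5 — Current: I = V / Z = -0.0002523 + j9.21e-07 A = 0.0002523∠179.8° A.
Step 6 — Complex power: S = V·I* = 1.732e-05 - j0.004743 VA.
Step 7 — Real power: P = Re(S) = 1.732e-05 W.
Step 8 — Reactive power: Q = Im(S) = -0.004743 VAR.
Step 9 — Apparent power: |S| = 0.004743 VA.
Step 10 — Power factor: PF = P/|S| = 0.00365 (leading).

(a) P = 1.732e-05 W  (b) Q = -0.004743 VAR  (c) S = 0.004743 VA  (d) PF = 0.00365 (leading)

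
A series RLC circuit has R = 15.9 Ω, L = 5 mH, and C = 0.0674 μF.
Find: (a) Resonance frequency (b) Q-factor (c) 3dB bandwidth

Step 1 — Resonance condition Im(Z)=0 gives ω₀ = 1/√(LC).
Step 2 — ω₀ = 1/√(0.005·6.74e-08) = 5.447e+04 rad/s.
Step 3 — f₀ = ω₀/(2π) = 8670 Hz.
Step 4 — Series Q: Q = ω₀L/R = 5.447e+04·0.005/15.9 = 17.13.
Step 5 — 3dB bandwidth: Δω = ω₀/Q = 3180 rad/s; BW = Δω/(2π) = 506.1 Hz.

(a) f₀ = 8670 Hz  (b) Q = 17.13  (c) BW = 506.1 Hz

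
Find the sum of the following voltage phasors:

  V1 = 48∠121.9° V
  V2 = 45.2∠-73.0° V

Step 1 — Convert each phasor to rectangular form:
  V1 = 48·(cos(121.9°) + j·sin(121.9°)) = -25.37 + j40.75 V
  V2 = 45.2·(cos(-73.0°) + j·sin(-73.0°)) = 13.22 - j43.22 V
Step 2 — Sum components: V_total = -12.15 - j2.474 V.
Step 3 — Convert to polar: |V_total| = 12.4 V, ∠V_total = -168.5°.

V_total = 12.4∠-168.5° V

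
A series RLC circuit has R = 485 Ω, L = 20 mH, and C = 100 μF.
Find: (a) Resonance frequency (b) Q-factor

Step 1 — Resonance condition Im(Z)=0 gives ω₀ = 1/√(LC).
Step 2 — ω₀ = 1/√(0.02·0.0001) = 707.1 rad/s.
Step 3 — f₀ = ω₀/(2π) = 112.5 Hz.
Step 4 — Series Q: Q = ω₀L/R = 707.1·0.02/485 = 0.02916.

(a) f₀ = 112.5 Hz  (b) Q = 0.02916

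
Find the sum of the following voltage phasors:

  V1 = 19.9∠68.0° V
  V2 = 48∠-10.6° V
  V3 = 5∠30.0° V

Step 1 — Convert each phasor to rectangular form:
  V1 = 19.9·(cos(68.0°) + j·sin(68.0°)) = 7.455 + j18.45 V
  V2 = 48·(cos(-10.6°) + j·sin(-10.6°)) = 47.18 - j8.83 V
  V3 = 5·(cos(30.0°) + j·sin(30.0°)) = 4.33 + j2.5 V
Step 2 — Sum components: V_total = 58.97 + j12.12 V.
Step 3 — Convert to polar: |V_total| = 60.2 V, ∠V_total = 11.6°.

V_total = 60.2∠11.6° V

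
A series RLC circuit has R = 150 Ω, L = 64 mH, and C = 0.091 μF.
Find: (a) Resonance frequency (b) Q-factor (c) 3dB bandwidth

Step 1 — Resonance condition Im(Z)=0 gives ω₀ = 1/√(LC).
Step 2 — ω₀ = 1/√(0.064·9.1e-08) = 1.31e+04 rad/s.
Step 3 — f₀ = ω₀/(2π) = 2085 Hz.
Step 4 — Series Q: Q = ω₀L/R = 1.31e+04·0.064/150 = 5.591.
Step 5 — 3dB bandwidth: Δω = ω₀/Q = 2344 rad/s; BW = Δω/(2π) = 373 Hz.

(a) f₀ = 2085 Hz  (b) Q = 5.591  (c) BW = 373 Hz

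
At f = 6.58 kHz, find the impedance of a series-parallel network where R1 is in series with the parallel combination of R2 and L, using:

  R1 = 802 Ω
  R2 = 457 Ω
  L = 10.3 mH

Step 1 — Angular frequency: ω = 2π·f = 2π·6580 = 4.134e+04 rad/s.
Step 2 — Component impedances:
  R1: Z = R = 802 Ω
  R2: Z = R = 457 Ω
  L: Z = jωL = j·4.134e+04·0.0103 = 0 + j425.8 Ω
Step 3 — Parallel branch: R2 || L = 1/(1/R2 + 1/L) = 212.4 + j227.9 Ω.
Step 4 — Series with R1: Z_total = R1 + (R2 || L) = 1014 + j227.9 Ω = 1040∠12.7° Ω.

Z = 1014 + j227.9 Ω = 1040∠12.7° Ω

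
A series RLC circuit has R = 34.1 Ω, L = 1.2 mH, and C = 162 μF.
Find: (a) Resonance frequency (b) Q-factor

Step 1 — Resonance condition Im(Z)=0 gives ω₀ = 1/√(LC).
Step 2 — ω₀ = 1/√(0.0012·0.000162) = 2268 rad/s.
Step 3 — f₀ = ω₀/(2π) = 361 Hz.
Step 4 — Series Q: Q = ω₀L/R = 2268·0.0012/34.1 = 0.07981.

(a) f₀ = 361 Hz  (b) Q = 0.07981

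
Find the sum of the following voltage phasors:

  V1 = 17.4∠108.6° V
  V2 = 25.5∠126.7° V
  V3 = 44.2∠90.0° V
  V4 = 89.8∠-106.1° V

Step 1 — Convert each phasor to rectangular form:
  V1 = 17.4·(cos(108.6°) + j·sin(108.6°)) = -5.55 + j16.49 V
  V2 = 25.5·(cos(126.7°) + j·sin(126.7°)) = -15.24 + j20.45 V
  V3 = 44.2·(cos(90.0°) + j·sin(90.0°)) = 0 + j44.2 V
  V4 = 89.8·(cos(-106.1°) + j·sin(-106.1°)) = -24.9 - j86.28 V
Step 2 — Sum components: V_total = -45.69 - j5.142 V.
Step 3 — Convert to polar: |V_total| = 45.98 V, ∠V_total = -173.6°.

V_total = 45.98∠-173.6° V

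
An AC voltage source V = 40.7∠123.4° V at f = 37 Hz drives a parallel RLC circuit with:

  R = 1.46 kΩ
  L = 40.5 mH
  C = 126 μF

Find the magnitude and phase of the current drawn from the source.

Step 1 — Angular frequency: ω = 2π·f = 2π·37 = 232.5 rad/s.
Step 2 — Component impedances:
  R: Z = R = 1460 Ω
  L: Z = jωL = j·232.5·0.0405 = 0 + j9.415 Ω
  C: Z = 1/(jωC) = -j/(ω·C) = 0 - j34.14 Ω
Step 3 — Parallel combination: 1/Z_total = 1/R + 1/L + 1/C; Z_total = 0.1158 + j13 Ω = 13∠89.5° Ω.
Step 4 — Source phasor: V = 40.7∠123.4° V = -22.4 + j33.98 V.
Step 5 — Ohm's law: I = V / Z_total = (-22.4 + j33.98) / (0.1158 + j13) = 2.598 + j1.747 A.
Step 6 — Convert to polar: |I| = 3.131 A, ∠I = 33.9°.

I = 3.131∠33.9° A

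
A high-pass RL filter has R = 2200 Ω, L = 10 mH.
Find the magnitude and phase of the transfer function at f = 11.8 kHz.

Step 1 — Angular frequency: ω = 2π·1.18e+04 = 7.414e+04 rad/s.
Step 2 — Transfer function: H(jω) = jωL/(R + jωL).
Step 3 — Numerator jωL = j·741.4; denominator R + jωL = 2200 + j741.4.
Step 4 — H = 0.102 + j0.3026.
Step 5 — Magnitude: |H| = 0.3194 (-9.9 dB); phase: φ = 71.4°.

|H| = 0.3194 (-9.9 dB), φ = 71.4°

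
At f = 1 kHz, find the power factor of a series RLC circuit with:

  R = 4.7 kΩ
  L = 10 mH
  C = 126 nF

Step 1 — Angular frequency: ω = 2π·f = 2π·1000 = 6283 rad/s.
Step 2 — Component impedances:
  R: Z = R = 4700 Ω
  L: Z = jωL = j·6283·0.01 = 0 + j62.83 Ω
  C: Z = 1/(jωC) = -j/(ω·C) = 0 - j1263 Ω
Step 3 — Series combination: Z_total = R + L + C = 4700 - j1200 Ω = 4851∠-14.3° Ω.
Step 4 — Power factor: PF = cos(φ) = Re(Z)/|Z| = 4700/4851 = 0.9689.
Step 5 — Type: Im(Z) = -1200 ⇒ leading (phase φ = -14.3°).

PF = 0.9689 (leading, φ = -14.3°)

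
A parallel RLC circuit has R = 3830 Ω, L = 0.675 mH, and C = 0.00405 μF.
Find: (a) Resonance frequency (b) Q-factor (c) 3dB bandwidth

Step 1 — Resonance: ω₀ = 1/√(LC) = 1/√(0.000675·4.05e-09) = 6.048e+05 rad/s.
Step 2 — f₀ = ω₀/(2π) = 9.626e+04 Hz.
Step 3 — Parallel Q: Q = R/(ω₀L) = 3830/(6.048e+05·0.000675) = 9.382.
Step 4 — Bandwidth: Δω = ω₀/Q = 6.447e+04 rad/s; BW = Δω/(2π) = 1.026e+04 Hz.

(a) f₀ = 9.626e+04 Hz  (b) Q = 9.382  (c) BW = 1.026e+04 Hz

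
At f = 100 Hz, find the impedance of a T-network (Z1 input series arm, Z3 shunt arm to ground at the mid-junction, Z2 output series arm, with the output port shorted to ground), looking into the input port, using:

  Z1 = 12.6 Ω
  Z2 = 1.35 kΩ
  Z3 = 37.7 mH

Step 1 — Angular frequency: ω = 2π·f = 2π·100 = 628.3 rad/s.
Step 2 — Component impedances:
  Z1: Z = R = 12.6 Ω
  Z2: Z = R = 1350 Ω
  Z3: Z = jωL = j·628.3·0.0377 = 0 + j23.69 Ω
Step 3 — With the output port shorted to ground, the output series arm Z2 runs from the junction to ground; the shunt arm Z3 also runs from the junction to ground. They appear in parallel: Z3 || Z2 = 0.4155 + j23.68 Ω.
Step 4 — Series with input arm Z1: Z_in = Z1 + (Z3 || Z2) = 13.02 + j23.68 Ω = 27.02∠61.2° Ω.

Z = 13.02 + j23.68 Ω = 27.02∠61.2° Ω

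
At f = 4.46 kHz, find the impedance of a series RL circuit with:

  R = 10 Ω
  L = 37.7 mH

Step 1 — Angular frequency: ω = 2π·f = 2π·4460 = 2.802e+04 rad/s.
Step 2 — Component impedances:
  R: Z = R = 10 Ω
  L: Z = jωL = j·2.802e+04·0.0377 = 0 + j1056 Ω
Step 3 — Series combination: Z_total = R + L = 10 + j1056 Ω = 1057∠89.5° Ω.

Z = 10 + j1056 Ω = 1057∠89.5° Ω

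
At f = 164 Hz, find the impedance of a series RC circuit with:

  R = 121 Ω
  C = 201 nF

Step 1 — Angular frequency: ω = 2π·f = 2π·164 = 1030 rad/s.
Step 2 — Component impedances:
  R: Z = R = 121 Ω
  C: Z = 1/(jωC) = -j/(ω·C) = 0 - j4828 Ω
Step 3 — Series combination: Z_total = R + C = 121 - j4828 Ω = 4830∠-88.6° Ω.

Z = 121 - j4828 Ω = 4830∠-88.6° Ω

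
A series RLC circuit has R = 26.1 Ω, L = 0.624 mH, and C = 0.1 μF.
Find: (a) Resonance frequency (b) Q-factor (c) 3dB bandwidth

Step 1 — Resonance: ω₀ = 1/√(LC) = 1/√(0.000624·1e-07) = 1.266e+05 rad/s.
Step 2 — f₀ = ω₀/(2π) = 2.015e+04 Hz.
Step 3 — Series Q: Q = ω₀L/R = 1.266e+05·0.000624/26.1 = 3.027.
Step 4 — Bandwidth: Δω = ω₀/Q = 4.183e+04 rad/s; BW = Δω/(2π) = 6657 Hz.

(a) f₀ = 2.015e+04 Hz  (b) Q = 3.027  (c) BW = 6657 Hz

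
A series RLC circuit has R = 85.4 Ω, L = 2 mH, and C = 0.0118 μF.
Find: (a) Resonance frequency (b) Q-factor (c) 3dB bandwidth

Step 1 — Resonance: ω₀ = 1/√(LC) = 1/√(0.002·1.18e-08) = 2.058e+05 rad/s.
Step 2 — f₀ = ω₀/(2π) = 3.276e+04 Hz.
Step 3 — Series Q: Q = ω₀L/R = 2.058e+05·0.002/85.4 = 4.821.
Step 4 — Bandwidth: Δω = ω₀/Q = 4.27e+04 rad/s; BW = Δω/(2π) = 6796 Hz.

(a) f₀ = 3.276e+04 Hz  (b) Q = 4.821  (c) BW = 6796 Hz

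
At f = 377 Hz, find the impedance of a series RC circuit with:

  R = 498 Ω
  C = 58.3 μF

Step 1 — Angular frequency: ω = 2π·f = 2π·377 = 2369 rad/s.
Step 2 — Component impedances:
  R: Z = R = 498 Ω
  C: Z = 1/(jωC) = -j/(ω·C) = 0 - j7.241 Ω
Step 3 — Series combination: Z_total = R + C = 498 - j7.241 Ω = 498.1∠-0.8° Ω.

Z = 498 - j7.241 Ω = 498.1∠-0.8° Ω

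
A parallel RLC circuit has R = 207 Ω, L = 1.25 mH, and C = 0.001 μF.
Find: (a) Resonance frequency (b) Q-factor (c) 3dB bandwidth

Step 1 — Resonance: ω₀ = 1/√(LC) = 1/√(0.00125·1e-09) = 8.944e+05 rad/s.
Step 2 — f₀ = ω₀/(2π) = 1.424e+05 Hz.
Step 3 — Parallel Q: Q = R/(ω₀L) = 207/(8.944e+05·0.00125) = 0.1851.
Step 4 — Bandwidth: Δω = ω₀/Q = 4.831e+06 rad/s; BW = Δω/(2π) = 7.689e+05 Hz.

(a) f₀ = 1.424e+05 Hz  (b) Q = 0.1851  (c) BW = 7.689e+05 Hz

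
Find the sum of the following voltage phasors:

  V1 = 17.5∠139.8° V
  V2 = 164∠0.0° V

Step 1 — Convert each phasor to rectangular form:
  V1 = 17.5·(cos(139.8°) + j·sin(139.8°)) = -13.37 + j11.3 V
  V2 = 164·(cos(0.0°) + j·sin(0.0°)) = 164 V
Step 2 — Sum components: V_total = 150.6 + j11.3 V.
Step 3 — Convert to polar: |V_total| = 151.1 V, ∠V_total = 4.3°.

V_total = 151.1∠4.3° V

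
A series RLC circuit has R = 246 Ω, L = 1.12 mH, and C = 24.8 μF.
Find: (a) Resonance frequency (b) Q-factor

Step 1 — Resonance condition Im(Z)=0 gives ω₀ = 1/√(LC).
Step 2 — ω₀ = 1/√(0.00112·2.48e-05) = 6000 rad/s.
Step 3 — f₀ = ω₀/(2π) = 955 Hz.
Step 4 — Series Q: Q = ω₀L/R = 6000·0.00112/246 = 0.02732.

(a) f₀ = 955 Hz  (b) Q = 0.02732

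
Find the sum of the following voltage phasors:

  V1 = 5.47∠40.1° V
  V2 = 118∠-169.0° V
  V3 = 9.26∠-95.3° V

Step 1 — Convert each phasor to rectangular form:
  V1 = 5.47·(cos(40.1°) + j·sin(40.1°)) = 4.184 + j3.523 V
  V2 = 118·(cos(-169.0°) + j·sin(-169.0°)) = -115.8 - j22.52 V
  V3 = 9.26·(cos(-95.3°) + j·sin(-95.3°)) = -0.8554 - j9.22 V
Step 2 — Sum components: V_total = -112.5 - j28.21 V.
Step 3 — Convert to polar: |V_total| = 116 V, ∠V_total = -165.9°.

V_total = 116∠-165.9° V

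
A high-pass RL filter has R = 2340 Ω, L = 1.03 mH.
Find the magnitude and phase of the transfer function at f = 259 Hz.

Step 1 — Angular frequency: ω = 2π·259 = 1627 rad/s.
Step 2 — Transfer function: H(jω) = jωL/(R + jωL).
Step 3 — Numerator jωL = j·1.676; denominator R + jωL = 2340 + j1.676.
Step 4 — H = 5.131e-07 + j0.0007163.
Step 5 — Magnitude: |H| = 0.0007163 (-62.9 dB); phase: φ = 90.0°.

|H| = 0.0007163 (-62.9 dB), φ = 90.0°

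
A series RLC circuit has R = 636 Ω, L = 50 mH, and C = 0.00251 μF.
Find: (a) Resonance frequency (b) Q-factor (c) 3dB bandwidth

Step 1 — Resonance: ω₀ = 1/√(LC) = 1/√(0.05·2.51e-09) = 8.926e+04 rad/s.
Step 2 — f₀ = ω₀/(2π) = 1.421e+04 Hz.
Step 3 — Series Q: Q = ω₀L/R = 8.926e+04·0.05/636 = 7.018.
Step 4 — Bandwidth: Δω = ω₀/Q = 1.272e+04 rad/s; BW = Δω/(2π) = 2024 Hz.

(a) f₀ = 1.421e+04 Hz  (b) Q = 7.018  (c) BW = 2024 Hz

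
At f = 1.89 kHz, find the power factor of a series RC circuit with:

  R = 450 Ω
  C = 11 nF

Step 1 — Angular frequency: ω = 2π·f = 2π·1890 = 1.188e+04 rad/s.
Step 2 — Component impedances:
  R: Z = R = 450 Ω
  C: Z = 1/(jωC) = -j/(ω·C) = 0 - j7655 Ω
Step 3 — Series combination: Z_total = R + C = 450 - j7655 Ω = 7669∠-86.6° Ω.
Step 4 — Power factor: PF = cos(φ) = Re(Z)/|Z| = 450/7669 = 0.05868.
Step 5 — Type: Im(Z) = -7655 ⇒ leading (phase φ = -86.6°).

PF = 0.05868 (leading, φ = -86.6°)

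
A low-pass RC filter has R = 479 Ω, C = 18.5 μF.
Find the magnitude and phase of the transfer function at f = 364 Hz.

Step 1 — Angular frequency: ω = 2π·364 = 2287 rad/s.
Step 2 — Transfer function: H(jω) = 1/(1 + jωRC).
Step 3 — Denominator: 1 + jωRC = 1 + j·2287·479·1.85e-05 = 1 + j20.27.
Step 4 — H = 0.002429 - j0.04922.
Step 5 — Magnitude: |H| = 0.04928 (-26.1 dB); phase: φ = -87.2°.

|H| = 0.04928 (-26.1 dB), φ = -87.2°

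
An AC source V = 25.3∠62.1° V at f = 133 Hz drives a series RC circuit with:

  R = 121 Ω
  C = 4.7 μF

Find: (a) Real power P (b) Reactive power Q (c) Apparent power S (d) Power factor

Step 1 — Angular frequency: ω = 2π·f = 2π·133 = 835.7 rad/s.
Step 2 — Component impedances:
  R: Z = R = 121 Ω
  C: Z = 1/(jωC) = -j/(ω·C) = 0 - j254.6 Ω
Step 3 — Series combination: Z_total = R + C = 121 - j254.6 Ω = 281.9∠-64.6° Ω.
Step 4 — Source phasor: V = 25.3∠62.1° V = 11.84 + j22.36 V.
Step 5 — Current: I = V / Z = -0.05361 + j0.07198 A = 0.08975∠126.7° A.
Step 6 — Complex power: S = V·I* = 0.9746 - j2.051 VA.
Step 7 — Real power: P = Re(S) = 0.9746 W.
Step 8 — Reactive power: Q = Im(S) = -2.051 VAR.
Step 9 — Apparent power: |S| = 2.271 VA.
Step 10 — Power factor: PF = P/|S| = 0.4292 (leading).

(a) P = 0.9746 W  (b) Q = -2.051 VAR  (c) S = 2.271 VA  (d) PF = 0.4292 (leading)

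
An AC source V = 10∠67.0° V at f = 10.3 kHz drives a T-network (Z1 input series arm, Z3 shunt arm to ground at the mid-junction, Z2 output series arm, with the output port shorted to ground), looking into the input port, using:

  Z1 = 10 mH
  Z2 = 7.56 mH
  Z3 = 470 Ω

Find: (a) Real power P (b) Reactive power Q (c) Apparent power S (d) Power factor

Step 1 — Angular frequency: ω = 2π·f = 2π·1.03e+04 = 6.472e+04 rad/s.
Step 2 — Component impedances:
  Z1: Z = jωL = j·6.472e+04·0.01 = 0 + j647.2 Ω
  Z2: Z = jωL = j·6.472e+04·0.00756 = 0 + j489.3 Ω
  Z3: Z = R = 470 Ω
Step 3 — With the output port shorted to ground, the output series arm Z2 runs from the junction to ground; the shunt arm Z3 also runs from the junction to ground. They appear in parallel: Z3 || Z2 = 244.4 + j234.8 Ω.
Step 4 — Series with input arm Z1: Z_in = Z1 + (Z3 || Z2) = 244.4 + j882 Ω = 915.2∠74.5° Ω.
Step 5 — Source phasor: V = 10∠67.0° V = 3.907 + j9.205 V.
Step 6 — Current: I = V / Z = 0.01083 - j0.001428 A = 0.01093∠-7.5° A.
Step 7 — Complex power: S = V·I* = 0.02918 + j0.1053 VA.
Step 8 — Real power: P = Re(S) = 0.02918 W.
Step 9 — Reactive power: Q = Im(S) = 0.1053 VAR.
Step 10 — Apparent power: |S| = 0.1093 VA.
Step 11 — Power factor: PF = P/|S| = 0.2671 (lagging).

(a) P = 0.02918 W  (b) Q = 0.1053 VAR  (c) S = 0.1093 VA  (d) PF = 0.2671 (lagging)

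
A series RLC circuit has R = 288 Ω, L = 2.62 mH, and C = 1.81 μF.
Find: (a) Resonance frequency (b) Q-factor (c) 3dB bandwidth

Step 1 — Resonance condition Im(Z)=0 gives ω₀ = 1/√(LC).
Step 2 — ω₀ = 1/√(0.00262·1.81e-06) = 1.452e+04 rad/s.
Step 3 — f₀ = ω₀/(2π) = 2311 Hz.
Step 4 — Series Q: Q = ω₀L/R = 1.452e+04·0.00262/288 = 0.1321.
Step 5 — 3dB bandwidth: Δω = ω₀/Q = 1.099e+05 rad/s; BW = Δω/(2π) = 1.749e+04 Hz.

(a) f₀ = 2311 Hz  (b) Q = 0.1321  (c) BW = 1.749e+04 Hz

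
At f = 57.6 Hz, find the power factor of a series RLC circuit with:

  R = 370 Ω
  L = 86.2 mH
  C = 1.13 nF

Step 1 — Angular frequency: ω = 2π·f = 2π·57.6 = 361.9 rad/s.
Step 2 — Component impedances:
  R: Z = R = 370 Ω
  L: Z = jωL = j·361.9·0.0862 = 0 + j31.2 Ω
  C: Z = 1/(jωC) = -j/(ω·C) = 0 - j2.445e+06 Ω
Step 3 — Series combination: Z_total = R + L + C = 370 - j2.445e+06 Ω = 2.445e+06∠-90.0° Ω.
Step 4 — Power factor: PF = cos(φ) = Re(Z)/|Z| = 370/2.445e+06 = 0.0001513.
Step 5 — Type: Im(Z) = -2.445e+06 ⇒ leading (phase φ = -90.0°).

PF = 0.0001513 (leading, φ = -90.0°)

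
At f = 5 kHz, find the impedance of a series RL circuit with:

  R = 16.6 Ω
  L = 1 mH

Step 1 — Angular frequency: ω = 2π·f = 2π·5000 = 3.142e+04 rad/s.
Step 2 — Component impedances:
  R: Z = R = 16.6 Ω
  L: Z = jωL = j·3.142e+04·0.001 = 0 + j31.42 Ω
Step 3 — Series combination: Z_total = R + L = 16.6 + j31.42 Ω = 35.53∠62.1° Ω.

Z = 16.6 + j31.42 Ω = 35.53∠62.1° Ω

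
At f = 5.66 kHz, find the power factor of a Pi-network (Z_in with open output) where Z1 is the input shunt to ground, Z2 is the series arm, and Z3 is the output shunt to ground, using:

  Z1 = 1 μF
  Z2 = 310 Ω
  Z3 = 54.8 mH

Step 1 — Angular frequency: ω = 2π·f = 2π·5660 = 3.556e+04 rad/s.
Step 2 — Component impedances:
  Z1: Z = 1/(jωC) = -j/(ω·C) = 0 - j28.12 Ω
  Z2: Z = R = 310 Ω
  Z3: Z = jωL = j·3.556e+04·0.0548 = 0 + j1949 Ω
Step 3 — With open output, the series arm Z2 and the output shunt Z3 appear in series to ground: Z2 + Z3 = 310 + j1949 Ω.
Step 4 — Parallel with input shunt Z1: Z_in = Z1 || (Z2 + Z3) = 0.06475 - j28.52 Ω = 28.52∠-89.9° Ω.
Step 5 — Power factor: PF = cos(φ) = Re(Z)/|Z| = 0.06475/28.52 = 0.00227.
Step 6 — Type: Im(Z) = -28.52 ⇒ leading (phase φ = -89.9°).

PF = 0.00227 (leading, φ = -89.9°)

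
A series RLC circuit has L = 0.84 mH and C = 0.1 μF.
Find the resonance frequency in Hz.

Step 1 — Resonance condition Im(Z)=0 gives ω₀ = 1/√(LC).
Step 2 — ω₀ = 1/√(0.00084·1e-07) = 1.091e+05 rad/s.
Step 3 — f₀ = ω₀/(2π) = 1.737e+04 Hz.

f₀ = 1.737e+04 Hz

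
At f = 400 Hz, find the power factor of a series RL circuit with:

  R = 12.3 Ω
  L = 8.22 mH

Step 1 — Angular frequency: ω = 2π·f = 2π·400 = 2513 rad/s.
Step 2 — Component impedances:
  R: Z = R = 12.3 Ω
  L: Z = jωL = j·2513·0.00822 = 0 + j20.66 Ω
Step 3 — Series combination: Z_total = R + L = 12.3 + j20.66 Ω = 24.04∠59.2° Ω.
Step 4 — Power factor: PF = cos(φ) = Re(Z)/|Z| = 12.3/24.04 = 0.5116.
Step 5 — Type: Im(Z) = 20.66 ⇒ lagging (phase φ = 59.2°).

PF = 0.5116 (lagging, φ = 59.2°)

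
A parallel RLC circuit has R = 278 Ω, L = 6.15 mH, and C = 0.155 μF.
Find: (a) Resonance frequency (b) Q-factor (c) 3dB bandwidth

Step 1 — Resonance: ω₀ = 1/√(LC) = 1/√(0.00615·1.55e-07) = 3.239e+04 rad/s.
Step 2 — f₀ = ω₀/(2π) = 5155 Hz.
Step 3 — Parallel Q: Q = R/(ω₀L) = 278/(3.239e+04·0.00615) = 1.396.
Step 4 — Bandwidth: Δω = ω₀/Q = 2.321e+04 rad/s; BW = Δω/(2π) = 3694 Hz.

(a) f₀ = 5155 Hz  (b) Q = 1.396  (c) BW = 3694 Hz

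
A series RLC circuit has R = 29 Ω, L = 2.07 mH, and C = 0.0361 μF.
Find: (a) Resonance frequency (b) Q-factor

Step 1 — Resonance condition Im(Z)=0 gives ω₀ = 1/√(LC).
Step 2 — ω₀ = 1/√(0.00207·3.61e-08) = 1.157e+05 rad/s.
Step 3 — f₀ = ω₀/(2π) = 1.841e+04 Hz.
Step 4 — Series Q: Q = ω₀L/R = 1.157e+05·0.00207/29 = 8.257.

(a) f₀ = 1.841e+04 Hz  (b) Q = 8.257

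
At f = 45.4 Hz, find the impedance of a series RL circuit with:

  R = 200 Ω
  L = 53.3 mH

Step 1 — Angular frequency: ω = 2π·f = 2π·45.4 = 285.3 rad/s.
Step 2 — Component impedances:
  R: Z = R = 200 Ω
  L: Z = jωL = j·285.3·0.0533 = 0 + j15.2 Ω
Step 3 — Series combination: Z_total = R + L = 200 + j15.2 Ω = 200.6∠4.3° Ω.

Z = 200 + j15.2 Ω = 200.6∠4.3° Ω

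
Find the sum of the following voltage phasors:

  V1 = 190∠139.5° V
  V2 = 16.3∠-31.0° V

Step 1 — Convert each phasor to rectangular form:
  V1 = 190·(cos(139.5°) + j·sin(139.5°)) = -144.5 + j123.4 V
  V2 = 16.3·(cos(-31.0°) + j·sin(-31.0°)) = 13.97 - j8.395 V
Step 2 — Sum components: V_total = -130.5 + j115 V.
Step 3 — Convert to polar: |V_total| = 173.9 V, ∠V_total = 138.6°.

V_total = 173.9∠138.6° V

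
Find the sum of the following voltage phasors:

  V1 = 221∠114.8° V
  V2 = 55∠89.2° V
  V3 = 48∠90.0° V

Step 1 — Convert each phasor to rectangular form:
  V1 = 221·(cos(114.8°) + j·sin(114.8°)) = -92.7 + j200.6 V
  V2 = 55·(cos(89.2°) + j·sin(89.2°)) = 0.7679 + j54.99 V
  V3 = 48·(cos(90.0°) + j·sin(90.0°)) = 0 + j48 V
Step 2 — Sum components: V_total = -91.93 + j303.6 V.
Step 3 — Convert to polar: |V_total| = 317.2 V, ∠V_total = 106.8°.

V_total = 317.2∠106.8° V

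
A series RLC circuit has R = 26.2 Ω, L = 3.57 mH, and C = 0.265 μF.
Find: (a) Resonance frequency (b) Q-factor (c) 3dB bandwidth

Step 1 — Resonance: ω₀ = 1/√(LC) = 1/√(0.00357·2.65e-07) = 3.251e+04 rad/s.
Step 2 — f₀ = ω₀/(2π) = 5174 Hz.
Step 3 — Series Q: Q = ω₀L/R = 3.251e+04·0.00357/26.2 = 4.43.
Step 4 — Bandwidth: Δω = ω₀/Q = 7339 rad/s; BW = Δω/(2π) = 1168 Hz.

(a) f₀ = 5174 Hz  (b) Q = 4.43  (c) BW = 1168 Hz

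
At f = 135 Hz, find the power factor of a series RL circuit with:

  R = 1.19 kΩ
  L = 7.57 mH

Step 1 — Angular frequency: ω = 2π·f = 2π·135 = 848.2 rad/s.
Step 2 — Component impedances:
  R: Z = R = 1190 Ω
  L: Z = jωL = j·848.2·0.00757 = 0 + j6.421 Ω
Step 3 — Series combination: Z_total = R + L = 1190 + j6.421 Ω = 1190∠0.3° Ω.
Step 4 — Power factor: PF = cos(φ) = Re(Z)/|Z| = 1190/1190 = 1.
Step 5 — Type: Im(Z) = 6.421 ⇒ lagging (phase φ = 0.3°).

PF = 1 (lagging, φ = 0.3°)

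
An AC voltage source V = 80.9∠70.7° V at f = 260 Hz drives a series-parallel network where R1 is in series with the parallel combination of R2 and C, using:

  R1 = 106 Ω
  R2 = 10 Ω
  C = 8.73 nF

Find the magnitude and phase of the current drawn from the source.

Step 1 — Angular frequency: ω = 2π·f = 2π·260 = 1634 rad/s.
Step 2 — Component impedances:
  R1: Z = R = 106 Ω
  R2: Z = R = 10 Ω
  C: Z = 1/(jωC) = -j/(ω·C) = 0 - j7.012e+04 Ω
Step 3 — Parallel branch: R2 || C = 1/(1/R2 + 1/C) = 10 - j0.001426 Ω.
Step 4 — Series with R1: Z_total = R1 + (R2 || C) = 116 - j0.001426 Ω = 116∠-0.0° Ω.
Step 5 — Source phasor: V = 80.9∠70.7° V = 26.74 + j76.35 V.
Step 6 — Ohm's law: I = V / Z_total = (26.74 + j76.35) / (116 - j0.001426) = 0.2305 + j0.6582 A.
Step 7 — Convert to polar: |I| = 0.6974 A, ∠I = 70.7°.

I = 0.6974∠70.7° A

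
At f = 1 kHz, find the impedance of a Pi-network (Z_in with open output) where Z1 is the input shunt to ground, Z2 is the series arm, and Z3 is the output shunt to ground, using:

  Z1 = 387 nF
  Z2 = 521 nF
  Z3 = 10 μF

Step 1 — Angular frequency: ω = 2π·f = 2π·1000 = 6283 rad/s.
Step 2 — Component impedances:
  Z1: Z = 1/(jωC) = -j/(ω·C) = 0 - j411.3 Ω
  Z2: Z = 1/(jωC) = -j/(ω·C) = 0 - j305.5 Ω
  Z3: Z = 1/(jωC) = -j/(ω·C) = 0 - j15.92 Ω
Step 3 — With open output, the series arm Z2 and the output shunt Z3 appear in series to ground: Z2 + Z3 = 0 - j321.4 Ω.
Step 4 — Parallel with input shunt Z1: Z_in = Z1 || (Z2 + Z3) = 0 - j180.4 Ω = 180.4∠-90.0° Ω.

Z = 0 - j180.4 Ω = 180.4∠-90.0° Ω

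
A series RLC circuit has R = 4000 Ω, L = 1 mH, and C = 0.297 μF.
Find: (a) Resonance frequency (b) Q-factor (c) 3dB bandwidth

Step 1 — Resonance: ω₀ = 1/√(LC) = 1/√(0.001·2.97e-07) = 5.803e+04 rad/s.
Step 2 — f₀ = ω₀/(2π) = 9235 Hz.
Step 3 — Series Q: Q = ω₀L/R = 5.803e+04·0.001/4000 = 0.01451.
Step 4 — Bandwidth: Δω = ω₀/Q = 4e+06 rad/s; BW = Δω/(2π) = 6.366e+05 Hz.

(a) f₀ = 9235 Hz  (b) Q = 0.01451  (c) BW = 6.366e+05 Hz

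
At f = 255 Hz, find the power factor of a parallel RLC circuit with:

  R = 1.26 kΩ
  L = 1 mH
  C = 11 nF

Step 1 — Angular frequency: ω = 2π·f = 2π·255 = 1602 rad/s.
Step 2 — Component impedances:
  R: Z = R = 1260 Ω
  L: Z = jωL = j·1602·0.001 = 0 + j1.602 Ω
  C: Z = 1/(jωC) = -j/(ω·C) = 0 - j5.674e+04 Ω
Step 3 — Parallel combination: 1/Z_total = 1/R + 1/L + 1/C; Z_total = 0.002037 + j1.602 Ω = 1.602∠89.9° Ω.
Step 4 — Power factor: PF = cos(φ) = Re(Z)/|Z| = 0.002037/1.602 = 0.001272.
Step 5 — Type: Im(Z) = 1.602 ⇒ lagging (phase φ = 89.9°).

PF = 0.001272 (lagging, φ = 89.9°)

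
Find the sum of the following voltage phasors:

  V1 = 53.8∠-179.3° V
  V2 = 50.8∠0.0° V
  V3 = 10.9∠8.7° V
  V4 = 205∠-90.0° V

Step 1 — Convert each phasor to rectangular form:
  V1 = 53.8·(cos(-179.3°) + j·sin(-179.3°)) = -53.8 - j0.6573 V
  V2 = 50.8·(cos(0.0°) + j·sin(0.0°)) = 50.8 V
  V3 = 10.9·(cos(8.7°) + j·sin(8.7°)) = 10.77 + j1.649 V
  V4 = 205·(cos(-90.0°) + j·sin(-90.0°)) = 0 - j205 V
Step 2 — Sum components: V_total = 7.779 - j204 V.
Step 3 — Convert to polar: |V_total| = 204.2 V, ∠V_total = -87.8°.

V_total = 204.2∠-87.8° V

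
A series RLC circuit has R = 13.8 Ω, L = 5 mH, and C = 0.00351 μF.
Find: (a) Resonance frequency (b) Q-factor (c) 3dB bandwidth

Step 1 — Resonance condition Im(Z)=0 gives ω₀ = 1/√(LC).
Step 2 — ω₀ = 1/√(0.005·3.51e-09) = 2.387e+05 rad/s.
Step 3 — f₀ = ω₀/(2π) = 3.799e+04 Hz.
Step 4 — Series Q: Q = ω₀L/R = 2.387e+05·0.005/13.8 = 86.49.
Step 5 — 3dB bandwidth: Δω = ω₀/Q = 2760 rad/s; BW = Δω/(2π) = 439.3 Hz.

(a) f₀ = 3.799e+04 Hz  (b) Q = 86.49  (c) BW = 439.3 Hz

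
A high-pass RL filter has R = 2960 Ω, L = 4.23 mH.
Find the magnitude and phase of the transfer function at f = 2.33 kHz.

Step 1 — Angular frequency: ω = 2π·2330 = 1.464e+04 rad/s.
Step 2 — Transfer function: H(jω) = jωL/(R + jωL).
Step 3 — Numerator jωL = j·61.93; denominator R + jωL = 2960 + j61.93.
Step 4 — H = 0.0004375 + j0.02091.
Step 5 — Magnitude: |H| = 0.02092 (-33.6 dB); phase: φ = 88.8°.

|H| = 0.02092 (-33.6 dB), φ = 88.8°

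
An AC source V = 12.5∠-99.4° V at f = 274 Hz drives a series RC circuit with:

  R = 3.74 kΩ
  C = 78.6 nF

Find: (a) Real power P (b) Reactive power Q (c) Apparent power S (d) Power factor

Step 1 — Angular frequency: ω = 2π·f = 2π·274 = 1722 rad/s.
Step 2 — Component impedances:
  R: Z = R = 3740 Ω
  C: Z = 1/(jωC) = -j/(ω·C) = 0 - j7390 Ω
Step 3 — Series combination: Z_total = R + C = 3740 - j7390 Ω = 8283∠-63.2° Ω.
Step 4 — Source phasor: V = 12.5∠-99.4° V = -2.042 - j12.33 V.
Step 5 — Current: I = V / Z = 0.001217 - j0.0008923 A = 0.001509∠-36.2° A.
Step 6 — Complex power: S = V·I* = 0.008519 - j0.01683 VA.
Step 7 — Real power: P = Re(S) = 0.008519 W.
Step 8 — Reactive power: Q = Im(S) = -0.01683 VAR.
Step 9 — Apparent power: |S| = 0.01887 VA.
Step 10 — Power factor: PF = P/|S| = 0.4516 (leading).

(a) P = 0.008519 W  (b) Q = -0.01683 VAR  (c) S = 0.01887 VA  (d) PF = 0.4516 (leading)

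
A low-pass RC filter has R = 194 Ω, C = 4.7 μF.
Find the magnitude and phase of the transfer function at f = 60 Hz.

Step 1 — Angular frequency: ω = 2π·60 = 377 rad/s.
Step 2 — Transfer function: H(jω) = 1/(1 + jωRC).
Step 3 — Denominator: 1 + jωRC = 1 + j·377·194·4.7e-06 = 1 + j0.3437.
Step 4 — H = 0.8943 - j0.3074.
Step 5 — Magnitude: |H| = 0.9457 (-0.5 dB); phase: φ = -19.0°.

|H| = 0.9457 (-0.5 dB), φ = -19.0°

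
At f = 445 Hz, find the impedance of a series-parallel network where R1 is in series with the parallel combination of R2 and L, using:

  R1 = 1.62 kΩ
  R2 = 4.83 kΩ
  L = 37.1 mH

Step 1 — Angular frequency: ω = 2π·f = 2π·445 = 2796 rad/s.
Step 2 — Component impedances:
  R1: Z = R = 1620 Ω
  R2: Z = R = 4830 Ω
  L: Z = jωL = j·2796·0.0371 = 0 + j103.7 Ω
Step 3 — Parallel branch: R2 || L = 1/(1/R2 + 1/L) = 2.227 + j103.7 Ω.
Step 4 — Series with R1: Z_total = R1 + (R2 || L) = 1622 + j103.7 Ω = 1626∠3.7° Ω.

Z = 1622 + j103.7 Ω = 1626∠3.7° Ω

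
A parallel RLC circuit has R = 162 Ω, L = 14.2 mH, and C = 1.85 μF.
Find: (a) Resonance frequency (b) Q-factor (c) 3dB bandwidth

Step 1 — Resonance: ω₀ = 1/√(LC) = 1/√(0.0142·1.85e-06) = 6170 rad/s.
Step 2 — f₀ = ω₀/(2π) = 982 Hz.
Step 3 — Parallel Q: Q = R/(ω₀L) = 162/(6170·0.0142) = 1.849.
Step 4 — Bandwidth: Δω = ω₀/Q = 3337 rad/s; BW = Δω/(2π) = 531 Hz.

(a) f₀ = 982 Hz  (b) Q = 1.849  (c) BW = 531 Hz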